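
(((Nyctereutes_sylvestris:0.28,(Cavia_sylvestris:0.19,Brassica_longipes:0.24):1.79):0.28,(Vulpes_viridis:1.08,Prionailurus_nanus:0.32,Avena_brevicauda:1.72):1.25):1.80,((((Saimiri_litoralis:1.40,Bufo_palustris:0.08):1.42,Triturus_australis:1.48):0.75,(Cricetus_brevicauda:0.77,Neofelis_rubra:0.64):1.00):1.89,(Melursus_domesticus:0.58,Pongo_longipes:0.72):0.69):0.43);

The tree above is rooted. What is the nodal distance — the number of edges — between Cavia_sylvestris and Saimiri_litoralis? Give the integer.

The MRCA of Cavia_sylvestris and Saimiri_litoralis is the root of the tree.
From Cavia_sylvestris up to that node: 4 branches. From Saimiri_litoralis up to the same node: 5 branches. Total: 4 + 5 = 9.

9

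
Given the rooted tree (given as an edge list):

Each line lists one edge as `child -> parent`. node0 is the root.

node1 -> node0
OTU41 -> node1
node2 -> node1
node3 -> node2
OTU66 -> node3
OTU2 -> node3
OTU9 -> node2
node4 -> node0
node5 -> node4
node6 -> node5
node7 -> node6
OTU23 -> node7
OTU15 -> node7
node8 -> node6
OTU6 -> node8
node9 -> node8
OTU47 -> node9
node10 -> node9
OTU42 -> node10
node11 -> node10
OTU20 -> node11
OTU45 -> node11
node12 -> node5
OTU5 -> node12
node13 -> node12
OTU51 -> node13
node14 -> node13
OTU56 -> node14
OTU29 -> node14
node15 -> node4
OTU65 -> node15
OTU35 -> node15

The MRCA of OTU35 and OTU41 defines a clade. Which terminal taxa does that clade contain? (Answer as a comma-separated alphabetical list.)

OTU15, OTU2, OTU20, OTU23, OTU29, OTU35, OTU41, OTU42, OTU45, OTU47, OTU5, OTU51, OTU56, OTU6, OTU65, OTU66, OTU9

Tracing OTU35: it sits inside (OTU65,OTU35).
Tracing OTU41: it sits inside (OTU41,((OTU66,OTU2),OTU9)).
The smallest clade enclosing both is the whole tree (their MRCA is the root), so the answer is all 17 tips in alphabetical order.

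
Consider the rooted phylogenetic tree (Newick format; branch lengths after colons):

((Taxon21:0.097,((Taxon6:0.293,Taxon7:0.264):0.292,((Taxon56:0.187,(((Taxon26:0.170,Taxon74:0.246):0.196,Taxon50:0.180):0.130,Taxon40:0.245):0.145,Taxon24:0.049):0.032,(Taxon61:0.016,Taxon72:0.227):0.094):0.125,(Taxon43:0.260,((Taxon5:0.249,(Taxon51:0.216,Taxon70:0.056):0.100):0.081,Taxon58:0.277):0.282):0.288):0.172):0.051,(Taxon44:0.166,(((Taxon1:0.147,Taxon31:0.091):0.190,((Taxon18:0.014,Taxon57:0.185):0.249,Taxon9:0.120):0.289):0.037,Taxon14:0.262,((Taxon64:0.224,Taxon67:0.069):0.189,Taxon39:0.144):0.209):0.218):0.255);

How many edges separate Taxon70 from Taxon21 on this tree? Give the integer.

7

The MRCA of Taxon70 and Taxon21 is the node subtending (Taxon21,((Taxon6,Taxon7),((Taxon56,(((Taxon26,Taxon74),Taxon50),Taxon40),Taxon24),(Taxon61,Taxon72)),(Taxon43,((Taxon5,(Taxon51,Taxon70)),Taxon58)))).
From Taxon70 up to that node: 6 branches. From Taxon21 up to the same node: 1 branch. Total: 6 + 1 = 7.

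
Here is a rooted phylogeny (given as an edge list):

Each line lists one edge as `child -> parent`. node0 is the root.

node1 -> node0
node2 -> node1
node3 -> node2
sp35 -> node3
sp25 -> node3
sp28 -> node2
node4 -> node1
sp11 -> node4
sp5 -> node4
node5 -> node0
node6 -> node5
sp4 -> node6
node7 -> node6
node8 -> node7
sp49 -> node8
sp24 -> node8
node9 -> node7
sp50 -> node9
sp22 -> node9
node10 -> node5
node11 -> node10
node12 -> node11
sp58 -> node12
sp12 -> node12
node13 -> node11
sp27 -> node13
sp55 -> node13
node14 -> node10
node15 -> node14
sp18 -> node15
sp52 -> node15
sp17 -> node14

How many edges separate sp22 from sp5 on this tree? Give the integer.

The MRCA of sp22 and sp5 is the root of the tree.
From sp22 up to that node: 5 branches. From sp5 up to the same node: 3 branches. Total: 5 + 3 = 8.

8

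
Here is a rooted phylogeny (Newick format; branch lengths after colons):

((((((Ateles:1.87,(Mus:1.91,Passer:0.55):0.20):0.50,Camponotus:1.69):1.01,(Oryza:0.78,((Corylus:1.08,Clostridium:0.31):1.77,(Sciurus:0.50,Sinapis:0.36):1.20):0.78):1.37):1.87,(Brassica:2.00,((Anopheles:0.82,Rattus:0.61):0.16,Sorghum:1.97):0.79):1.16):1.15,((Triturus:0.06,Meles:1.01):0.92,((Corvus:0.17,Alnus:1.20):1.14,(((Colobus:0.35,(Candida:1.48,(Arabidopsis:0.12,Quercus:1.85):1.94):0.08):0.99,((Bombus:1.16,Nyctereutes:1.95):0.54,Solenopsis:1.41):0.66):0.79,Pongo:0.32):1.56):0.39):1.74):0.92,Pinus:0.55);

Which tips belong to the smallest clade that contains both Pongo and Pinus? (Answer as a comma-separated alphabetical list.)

Alnus, Anopheles, Arabidopsis, Ateles, Bombus, Brassica, Camponotus, Candida, Clostridium, Colobus, Corvus, Corylus, Meles, Mus, Nyctereutes, Oryza, Passer, Pinus, Pongo, Quercus, Rattus, Sciurus, Sinapis, Solenopsis, Sorghum, Triturus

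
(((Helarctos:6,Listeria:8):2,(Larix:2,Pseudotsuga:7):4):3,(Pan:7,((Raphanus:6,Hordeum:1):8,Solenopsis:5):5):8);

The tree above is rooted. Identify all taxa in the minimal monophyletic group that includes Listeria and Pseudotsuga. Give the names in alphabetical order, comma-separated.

Tracing Listeria: it sits inside (Helarctos,Listeria).
Tracing Pseudotsuga: it sits inside (Larix,Pseudotsuga).
The smallest clade enclosing both is ((Helarctos,Listeria),(Larix,Pseudotsuga)); the answer is its 4 terminal taxa in alphabetical order.

Helarctos, Larix, Listeria, Pseudotsuga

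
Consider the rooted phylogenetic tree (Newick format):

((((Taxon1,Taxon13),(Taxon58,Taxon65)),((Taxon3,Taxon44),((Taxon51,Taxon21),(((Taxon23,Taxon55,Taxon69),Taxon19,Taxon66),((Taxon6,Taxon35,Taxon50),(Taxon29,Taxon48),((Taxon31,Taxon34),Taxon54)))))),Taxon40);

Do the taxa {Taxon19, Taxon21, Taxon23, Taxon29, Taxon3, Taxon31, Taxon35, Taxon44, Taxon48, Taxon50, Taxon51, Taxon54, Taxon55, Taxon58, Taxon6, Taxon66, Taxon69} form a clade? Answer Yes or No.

The MRCA of the listed taxa subtends (((Taxon1,Taxon13),(Taxon58,Taxon65)),((Taxon3,Taxon44),((Taxon51,Taxon21),(((Taxon23,Taxon55,Taxon69),Taxon19,Taxon66),((Taxon6,Taxon35,Taxon50),(Taxon29,Taxon48),((Taxon31,Taxon34),Taxon54)))))).
That clade also contains Taxon1, Taxon13, Taxon34, Taxon65, which are not in the proposed group, so the group is not monophyletic.

No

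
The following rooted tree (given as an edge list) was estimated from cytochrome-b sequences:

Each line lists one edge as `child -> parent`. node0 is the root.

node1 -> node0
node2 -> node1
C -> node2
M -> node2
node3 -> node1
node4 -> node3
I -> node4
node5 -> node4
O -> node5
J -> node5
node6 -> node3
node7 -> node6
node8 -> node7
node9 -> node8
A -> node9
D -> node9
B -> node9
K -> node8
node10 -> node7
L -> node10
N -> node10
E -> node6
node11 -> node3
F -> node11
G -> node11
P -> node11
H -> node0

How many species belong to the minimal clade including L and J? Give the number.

13

The MRCA of L and J is the node subtending ((I,(O,J)),((((A,D,B),K),(L,N)),E),(F,G,P)).
That clade contains 13 terminal taxa: A, B, D, E, F, G, I, J, K, L, N, O, P.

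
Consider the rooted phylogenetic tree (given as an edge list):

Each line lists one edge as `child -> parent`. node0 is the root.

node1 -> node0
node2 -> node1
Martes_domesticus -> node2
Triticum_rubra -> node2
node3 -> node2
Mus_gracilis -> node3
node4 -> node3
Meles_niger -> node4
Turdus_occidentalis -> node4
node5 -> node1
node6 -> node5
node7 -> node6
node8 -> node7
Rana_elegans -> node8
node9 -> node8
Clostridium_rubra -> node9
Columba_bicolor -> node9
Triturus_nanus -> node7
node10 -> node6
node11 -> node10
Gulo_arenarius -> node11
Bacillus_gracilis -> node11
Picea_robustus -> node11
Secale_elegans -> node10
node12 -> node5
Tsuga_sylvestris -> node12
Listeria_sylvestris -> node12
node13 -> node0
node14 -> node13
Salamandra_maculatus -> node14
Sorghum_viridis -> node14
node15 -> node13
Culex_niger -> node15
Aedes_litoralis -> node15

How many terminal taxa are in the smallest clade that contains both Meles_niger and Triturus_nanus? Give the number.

The MRCA of Meles_niger and Triturus_nanus is the node subtending ((Martes_domesticus,Triticum_rubra,(Mus_gracilis,(Meles_niger,Turdus_occidentalis))),((((Rana_elegans,(Clostridium_rubra,Columba_bicolor)),Triturus_nanus),((Gulo_arenarius,Bacillus_gracilis,Picea_robustus),Secale_elegans)),(Tsuga_sylvestris,Listeria_sylvestris))).
That clade contains 15 terminal taxa: Bacillus_gracilis, Clostridium_rubra, Columba_bicolor, Gulo_arenarius, Listeria_sylvestris, Martes_domesticus, Meles_niger, Mus_gracilis, Picea_robustus, Rana_elegans, Secale_elegans, Triticum_rubra, Triturus_nanus, Tsuga_sylvestris, Turdus_occidentalis.

15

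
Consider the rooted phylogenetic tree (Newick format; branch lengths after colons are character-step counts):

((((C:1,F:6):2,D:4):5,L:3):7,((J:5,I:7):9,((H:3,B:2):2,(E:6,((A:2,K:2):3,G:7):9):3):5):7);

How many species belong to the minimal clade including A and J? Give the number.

The MRCA of A and J is the node subtending ((J,I),((H,B),(E,((A,K),G)))).
That clade contains 8 terminal taxa: A, B, E, G, H, I, J, K.

8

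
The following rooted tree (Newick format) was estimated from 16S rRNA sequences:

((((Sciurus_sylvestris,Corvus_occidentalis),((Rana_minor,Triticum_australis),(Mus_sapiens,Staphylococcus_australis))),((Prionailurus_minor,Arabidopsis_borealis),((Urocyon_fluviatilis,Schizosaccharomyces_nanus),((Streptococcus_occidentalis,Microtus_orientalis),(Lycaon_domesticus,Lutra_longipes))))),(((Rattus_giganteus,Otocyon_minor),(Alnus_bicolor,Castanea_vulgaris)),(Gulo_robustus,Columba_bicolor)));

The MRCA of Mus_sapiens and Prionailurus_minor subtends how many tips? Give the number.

14

The MRCA of Mus_sapiens and Prionailurus_minor is the node subtending (((Sciurus_sylvestris,Corvus_occidentalis),((Rana_minor,Triticum_australis),(Mus_sapiens,Staphylococcus_australis))),((Prionailurus_minor,Arabidopsis_borealis),((Urocyon_fluviatilis,Schizosaccharomyces_nanus),((Streptococcus_occidentalis,Microtus_orientalis),(Lycaon_domesticus,Lutra_longipes))))).
That clade contains 14 terminal taxa: Arabidopsis_borealis, Corvus_occidentalis, Lutra_longipes, Lycaon_domesticus, Microtus_orientalis, Mus_sapiens, Prionailurus_minor, Rana_minor, Schizosaccharomyces_nanus, Sciurus_sylvestris, Staphylococcus_australis, Streptococcus_occidentalis, Triticum_australis, Urocyon_fluviatilis.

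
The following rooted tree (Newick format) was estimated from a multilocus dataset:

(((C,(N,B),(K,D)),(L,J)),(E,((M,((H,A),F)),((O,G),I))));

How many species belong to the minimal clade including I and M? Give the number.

7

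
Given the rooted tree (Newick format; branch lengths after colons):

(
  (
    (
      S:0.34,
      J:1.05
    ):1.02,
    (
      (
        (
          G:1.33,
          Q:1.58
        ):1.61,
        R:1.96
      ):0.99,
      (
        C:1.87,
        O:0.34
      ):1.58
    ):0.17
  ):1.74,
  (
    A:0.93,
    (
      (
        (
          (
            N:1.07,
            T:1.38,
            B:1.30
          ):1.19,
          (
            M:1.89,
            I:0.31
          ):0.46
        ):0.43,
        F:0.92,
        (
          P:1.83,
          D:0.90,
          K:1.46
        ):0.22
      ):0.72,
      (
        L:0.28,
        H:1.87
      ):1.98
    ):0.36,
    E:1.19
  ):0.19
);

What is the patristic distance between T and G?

The path runs T → … → MRCA → … → G; the MRCA is the root of the tree.
Branch lengths along that path: 1.38 + 1.19 + 0.43 + 0.72 + 0.36 + 0.19 + 1.74 + 0.17 + 0.99 + 1.61 + 1.33 = 10.11.

10.11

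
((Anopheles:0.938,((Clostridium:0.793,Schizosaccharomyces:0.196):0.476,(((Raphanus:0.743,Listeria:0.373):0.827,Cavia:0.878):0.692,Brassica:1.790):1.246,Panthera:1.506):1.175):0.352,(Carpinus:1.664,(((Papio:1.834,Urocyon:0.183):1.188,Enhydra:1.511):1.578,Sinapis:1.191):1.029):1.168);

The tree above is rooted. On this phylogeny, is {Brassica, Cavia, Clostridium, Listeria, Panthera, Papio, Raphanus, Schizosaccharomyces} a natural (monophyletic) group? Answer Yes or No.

No

The MRCA of the listed taxa is the root, so the smallest clade containing them is the whole tree.
That clade also contains Anopheles, Carpinus, Enhydra, Sinapis, Urocyon, which are not in the proposed group, so the group is not monophyletic.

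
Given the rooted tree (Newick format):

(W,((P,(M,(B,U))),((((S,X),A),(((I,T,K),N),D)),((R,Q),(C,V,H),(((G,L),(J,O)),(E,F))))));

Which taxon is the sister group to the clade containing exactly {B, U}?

The clade containing exactly {B, U} attaches to the tree at the node subtending (M,(B,U)).
The other lineage descending from that same node — the sister group — is the single tip M.

M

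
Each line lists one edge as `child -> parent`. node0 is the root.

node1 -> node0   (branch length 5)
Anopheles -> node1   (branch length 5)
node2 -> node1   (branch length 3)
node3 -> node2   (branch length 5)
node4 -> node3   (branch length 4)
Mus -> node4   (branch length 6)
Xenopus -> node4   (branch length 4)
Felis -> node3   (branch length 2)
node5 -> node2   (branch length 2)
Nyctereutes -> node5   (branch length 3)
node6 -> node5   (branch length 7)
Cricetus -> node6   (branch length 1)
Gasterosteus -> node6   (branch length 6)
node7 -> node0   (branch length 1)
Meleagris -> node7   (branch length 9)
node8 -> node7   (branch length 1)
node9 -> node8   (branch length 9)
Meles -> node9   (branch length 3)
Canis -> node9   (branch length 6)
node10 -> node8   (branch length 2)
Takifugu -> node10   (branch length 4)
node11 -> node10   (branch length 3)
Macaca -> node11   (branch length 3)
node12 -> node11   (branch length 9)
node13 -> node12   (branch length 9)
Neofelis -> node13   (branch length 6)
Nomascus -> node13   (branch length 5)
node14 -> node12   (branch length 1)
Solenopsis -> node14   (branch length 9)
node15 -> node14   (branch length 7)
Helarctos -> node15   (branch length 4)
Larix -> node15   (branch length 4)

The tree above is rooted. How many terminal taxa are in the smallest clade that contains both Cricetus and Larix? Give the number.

17

The MRCA of Cricetus and Larix is the root, so the clade is the entire tree.
That clade contains 17 terminal taxa: Anopheles, Canis, Cricetus, Felis, Gasterosteus, Helarctos, Larix, Macaca, Meleagris, Meles, Mus, Neofelis, Nomascus, Nyctereutes, Solenopsis, Takifugu, Xenopus.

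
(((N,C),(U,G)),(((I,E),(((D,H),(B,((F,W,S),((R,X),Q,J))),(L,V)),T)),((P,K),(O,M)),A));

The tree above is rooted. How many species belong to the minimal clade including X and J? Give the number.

4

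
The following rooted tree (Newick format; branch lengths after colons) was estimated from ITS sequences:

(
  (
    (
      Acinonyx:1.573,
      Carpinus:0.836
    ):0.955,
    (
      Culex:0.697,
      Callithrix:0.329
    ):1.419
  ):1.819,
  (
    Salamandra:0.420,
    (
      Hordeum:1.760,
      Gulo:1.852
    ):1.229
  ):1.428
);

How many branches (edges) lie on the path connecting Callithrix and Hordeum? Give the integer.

The MRCA of Callithrix and Hordeum is the root of the tree.
From Callithrix up to that node: 3 branches. From Hordeum up to the same node: 3 branches. Total: 3 + 3 = 6.

6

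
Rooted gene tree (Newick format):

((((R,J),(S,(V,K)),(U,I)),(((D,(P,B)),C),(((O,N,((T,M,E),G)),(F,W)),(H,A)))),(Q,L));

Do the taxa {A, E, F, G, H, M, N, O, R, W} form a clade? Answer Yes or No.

No

The MRCA of the listed taxa subtends (((R,J),(S,(V,K)),(U,I)),(((D,(P,B)),C),(((O,N,((T,M,E),G)),(F,W)),(H,A)))).
That clade also contains B, C, D, I, J, K, P, S, T, U, V, which are not in the proposed group, so the group is not monophyletic.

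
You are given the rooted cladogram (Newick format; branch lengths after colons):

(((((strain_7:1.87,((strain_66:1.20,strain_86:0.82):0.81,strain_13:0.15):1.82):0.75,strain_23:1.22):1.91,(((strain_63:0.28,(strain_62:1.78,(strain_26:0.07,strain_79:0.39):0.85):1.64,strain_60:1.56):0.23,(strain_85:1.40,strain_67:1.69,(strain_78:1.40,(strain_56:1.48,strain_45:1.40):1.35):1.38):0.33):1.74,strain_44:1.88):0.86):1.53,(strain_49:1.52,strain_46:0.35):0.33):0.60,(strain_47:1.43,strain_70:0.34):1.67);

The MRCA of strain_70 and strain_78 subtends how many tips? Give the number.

The MRCA of strain_70 and strain_78 is the root, so the clade is the entire tree.
That clade contains 20 terminal taxa: strain_13, strain_23, strain_26, strain_44, strain_45, strain_46, strain_47, strain_49, strain_56, strain_60, strain_62, strain_63, strain_66, strain_67, strain_7, strain_70, strain_78, strain_79, strain_85, strain_86.

20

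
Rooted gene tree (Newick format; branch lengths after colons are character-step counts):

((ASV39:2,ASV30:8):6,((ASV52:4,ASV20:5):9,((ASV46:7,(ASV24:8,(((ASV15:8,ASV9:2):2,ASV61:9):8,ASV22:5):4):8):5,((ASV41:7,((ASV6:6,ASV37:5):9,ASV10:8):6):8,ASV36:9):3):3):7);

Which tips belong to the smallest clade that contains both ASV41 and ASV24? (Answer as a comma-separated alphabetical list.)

ASV10, ASV15, ASV22, ASV24, ASV36, ASV37, ASV41, ASV46, ASV6, ASV61, ASV9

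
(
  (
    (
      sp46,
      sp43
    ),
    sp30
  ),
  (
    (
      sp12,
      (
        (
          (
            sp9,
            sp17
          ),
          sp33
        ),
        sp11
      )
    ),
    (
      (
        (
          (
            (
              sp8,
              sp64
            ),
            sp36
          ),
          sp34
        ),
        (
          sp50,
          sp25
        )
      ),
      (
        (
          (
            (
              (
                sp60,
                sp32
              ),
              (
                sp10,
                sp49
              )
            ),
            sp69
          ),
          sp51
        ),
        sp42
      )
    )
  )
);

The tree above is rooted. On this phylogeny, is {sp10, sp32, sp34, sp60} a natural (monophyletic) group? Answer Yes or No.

The MRCA of the listed taxa subtends (((((sp8,sp64),sp36),sp34),(sp50,sp25)),(((((sp60,sp32),(sp10,sp49)),sp69),sp51),sp42)).
That clade also contains sp25, sp36, sp42, sp49, sp50, sp51, sp64, sp69, sp8, which are not in the proposed group, so the group is not monophyletic.

No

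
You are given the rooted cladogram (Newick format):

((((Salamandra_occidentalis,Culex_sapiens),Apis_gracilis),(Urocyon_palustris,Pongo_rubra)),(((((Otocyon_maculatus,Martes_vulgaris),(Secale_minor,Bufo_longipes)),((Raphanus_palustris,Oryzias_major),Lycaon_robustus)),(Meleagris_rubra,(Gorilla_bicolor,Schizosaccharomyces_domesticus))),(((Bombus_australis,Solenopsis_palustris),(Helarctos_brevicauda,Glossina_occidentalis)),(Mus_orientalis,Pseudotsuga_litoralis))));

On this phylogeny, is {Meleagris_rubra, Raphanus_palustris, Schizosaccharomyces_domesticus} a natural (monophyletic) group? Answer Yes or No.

The MRCA of the listed taxa subtends ((((Otocyon_maculatus,Martes_vulgaris),(Secale_minor,Bufo_longipes)),((Raphanus_palustris,Oryzias_major),Lycaon_robustus)),(Meleagris_rubra,(Gorilla_bicolor,Schizosaccharomyces_domesticus))).
That clade also contains Bufo_longipes, Gorilla_bicolor, Lycaon_robustus, Martes_vulgaris, Oryzias_major, Otocyon_maculatus, Secale_minor, which are not in the proposed group, so the group is not monophyletic.

No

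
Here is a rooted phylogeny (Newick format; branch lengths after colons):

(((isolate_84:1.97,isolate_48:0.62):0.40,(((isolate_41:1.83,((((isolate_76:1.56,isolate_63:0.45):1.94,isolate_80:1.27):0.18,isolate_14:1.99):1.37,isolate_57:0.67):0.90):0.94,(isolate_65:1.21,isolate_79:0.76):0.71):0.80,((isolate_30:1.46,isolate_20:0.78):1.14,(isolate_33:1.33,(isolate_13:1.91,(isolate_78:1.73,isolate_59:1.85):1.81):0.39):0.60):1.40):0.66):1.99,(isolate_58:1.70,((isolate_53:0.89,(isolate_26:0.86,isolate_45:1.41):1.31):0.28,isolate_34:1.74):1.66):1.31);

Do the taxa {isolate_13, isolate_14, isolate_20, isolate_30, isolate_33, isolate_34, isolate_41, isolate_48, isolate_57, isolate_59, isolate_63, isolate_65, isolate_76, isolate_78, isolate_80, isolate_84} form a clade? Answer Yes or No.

No

The MRCA of the listed taxa is the root, so the smallest clade containing them is the whole tree.
That clade also contains isolate_26, isolate_45, isolate_53, isolate_58, isolate_79, which are not in the proposed group, so the group is not monophyletic.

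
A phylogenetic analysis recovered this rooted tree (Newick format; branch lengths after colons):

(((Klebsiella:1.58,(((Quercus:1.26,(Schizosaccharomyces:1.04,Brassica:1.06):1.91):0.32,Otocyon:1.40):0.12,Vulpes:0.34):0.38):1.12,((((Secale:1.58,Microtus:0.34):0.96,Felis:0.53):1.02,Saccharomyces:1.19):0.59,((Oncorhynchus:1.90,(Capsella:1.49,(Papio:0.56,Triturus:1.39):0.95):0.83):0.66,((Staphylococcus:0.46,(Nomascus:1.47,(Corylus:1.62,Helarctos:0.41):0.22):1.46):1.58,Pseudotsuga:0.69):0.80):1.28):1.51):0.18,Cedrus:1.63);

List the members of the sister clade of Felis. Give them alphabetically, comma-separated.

Felis attaches to the tree at the node subtending ((Secale,Microtus),Felis).
The other lineage descending from that same node — the sister group — is (Secale,Microtus); its 2 tips in alphabetical order are the answer.

Microtus, Secale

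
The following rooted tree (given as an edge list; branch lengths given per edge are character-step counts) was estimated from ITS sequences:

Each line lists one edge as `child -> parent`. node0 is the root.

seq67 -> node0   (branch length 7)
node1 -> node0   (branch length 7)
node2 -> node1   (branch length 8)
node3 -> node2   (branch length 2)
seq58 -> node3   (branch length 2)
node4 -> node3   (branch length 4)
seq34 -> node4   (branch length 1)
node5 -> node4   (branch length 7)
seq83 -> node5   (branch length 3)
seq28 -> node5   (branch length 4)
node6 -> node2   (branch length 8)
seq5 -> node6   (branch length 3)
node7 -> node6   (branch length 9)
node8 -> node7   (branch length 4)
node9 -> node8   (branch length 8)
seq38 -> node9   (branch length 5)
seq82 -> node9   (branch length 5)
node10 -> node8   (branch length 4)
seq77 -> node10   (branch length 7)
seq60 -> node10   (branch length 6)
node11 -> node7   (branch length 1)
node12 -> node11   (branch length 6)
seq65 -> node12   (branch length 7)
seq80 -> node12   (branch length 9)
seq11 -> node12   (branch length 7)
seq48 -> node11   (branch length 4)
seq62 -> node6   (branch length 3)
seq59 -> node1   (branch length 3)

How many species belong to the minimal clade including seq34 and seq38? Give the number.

The MRCA of seq34 and seq38 is the node subtending ((seq58,(seq34,(seq83,seq28))),(seq5,(((seq38,seq82),(seq77,seq60)),((seq65,seq80,seq11),seq48)),seq62)).
That clade contains 14 terminal taxa: seq11, seq28, seq34, seq38, seq48, seq5, seq58, seq60, seq62, seq65, seq77, seq80, seq82, seq83.

14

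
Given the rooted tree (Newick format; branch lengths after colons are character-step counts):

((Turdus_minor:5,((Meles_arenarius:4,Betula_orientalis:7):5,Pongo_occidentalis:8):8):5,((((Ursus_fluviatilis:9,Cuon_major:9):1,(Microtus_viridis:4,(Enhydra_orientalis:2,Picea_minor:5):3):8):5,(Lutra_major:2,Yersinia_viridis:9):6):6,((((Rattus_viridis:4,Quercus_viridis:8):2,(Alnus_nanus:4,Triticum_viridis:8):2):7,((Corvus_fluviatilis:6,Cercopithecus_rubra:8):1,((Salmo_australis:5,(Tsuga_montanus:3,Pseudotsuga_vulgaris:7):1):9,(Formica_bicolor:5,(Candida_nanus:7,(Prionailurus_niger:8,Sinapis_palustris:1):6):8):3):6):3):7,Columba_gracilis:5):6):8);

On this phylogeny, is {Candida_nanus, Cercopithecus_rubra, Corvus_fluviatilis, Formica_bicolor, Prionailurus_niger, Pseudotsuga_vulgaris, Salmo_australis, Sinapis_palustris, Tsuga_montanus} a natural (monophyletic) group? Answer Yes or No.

The most recent common ancestor of these taxa subtends ((Corvus_fluviatilis,Cercopithecus_rubra),((Salmo_australis,(Tsuga_montanus,Pseudotsuga_vulgaris)),(Formica_bicolor,(Candida_nanus,(Prionailurus_niger,Sinapis_palustris))))).
That clade has exactly 9 tips — every listed taxon and nothing else — so the group is monophyletic.

Yes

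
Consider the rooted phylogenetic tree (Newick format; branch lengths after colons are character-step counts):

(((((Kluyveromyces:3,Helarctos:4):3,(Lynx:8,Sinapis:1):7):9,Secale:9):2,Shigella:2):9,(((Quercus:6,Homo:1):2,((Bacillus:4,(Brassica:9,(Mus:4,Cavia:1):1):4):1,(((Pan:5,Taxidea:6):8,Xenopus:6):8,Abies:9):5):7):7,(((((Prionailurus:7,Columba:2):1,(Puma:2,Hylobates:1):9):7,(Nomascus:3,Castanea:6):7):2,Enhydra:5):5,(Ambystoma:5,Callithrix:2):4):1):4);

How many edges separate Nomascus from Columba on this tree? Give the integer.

The MRCA of Nomascus and Columba is the node subtending (((Prionailurus,Columba),(Puma,Hylobates)),(Nomascus,Castanea)).
From Nomascus up to that node: 2 branches. From Columba up to the same node: 3 branches. Total: 2 + 3 = 5.

5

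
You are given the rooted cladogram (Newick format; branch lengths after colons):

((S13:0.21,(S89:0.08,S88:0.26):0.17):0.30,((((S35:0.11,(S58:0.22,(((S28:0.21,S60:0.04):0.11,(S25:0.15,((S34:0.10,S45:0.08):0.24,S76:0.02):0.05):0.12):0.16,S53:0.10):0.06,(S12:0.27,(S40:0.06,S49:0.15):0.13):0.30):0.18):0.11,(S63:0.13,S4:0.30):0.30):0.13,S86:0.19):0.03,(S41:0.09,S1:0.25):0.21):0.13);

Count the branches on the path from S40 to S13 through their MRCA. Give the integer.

The MRCA of S40 and S13 is the root of the tree.
From S40 up to that node: 8 branches. From S13 up to the same node: 2 branches. Total: 8 + 2 = 10.

10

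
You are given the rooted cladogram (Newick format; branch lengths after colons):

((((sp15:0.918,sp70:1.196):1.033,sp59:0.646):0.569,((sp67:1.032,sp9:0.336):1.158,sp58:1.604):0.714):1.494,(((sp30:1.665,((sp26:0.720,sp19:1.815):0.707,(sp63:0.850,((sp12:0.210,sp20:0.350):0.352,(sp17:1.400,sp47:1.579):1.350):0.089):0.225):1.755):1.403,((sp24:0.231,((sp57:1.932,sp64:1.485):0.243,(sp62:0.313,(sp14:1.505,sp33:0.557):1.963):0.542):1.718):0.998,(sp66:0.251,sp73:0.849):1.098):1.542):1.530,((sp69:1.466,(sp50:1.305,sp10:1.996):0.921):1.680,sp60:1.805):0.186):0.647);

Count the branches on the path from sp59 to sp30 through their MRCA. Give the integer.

7

The MRCA of sp59 and sp30 is the root of the tree.
From sp59 up to that node: 3 branches. From sp30 up to the same node: 4 branches. Total: 3 + 4 = 7.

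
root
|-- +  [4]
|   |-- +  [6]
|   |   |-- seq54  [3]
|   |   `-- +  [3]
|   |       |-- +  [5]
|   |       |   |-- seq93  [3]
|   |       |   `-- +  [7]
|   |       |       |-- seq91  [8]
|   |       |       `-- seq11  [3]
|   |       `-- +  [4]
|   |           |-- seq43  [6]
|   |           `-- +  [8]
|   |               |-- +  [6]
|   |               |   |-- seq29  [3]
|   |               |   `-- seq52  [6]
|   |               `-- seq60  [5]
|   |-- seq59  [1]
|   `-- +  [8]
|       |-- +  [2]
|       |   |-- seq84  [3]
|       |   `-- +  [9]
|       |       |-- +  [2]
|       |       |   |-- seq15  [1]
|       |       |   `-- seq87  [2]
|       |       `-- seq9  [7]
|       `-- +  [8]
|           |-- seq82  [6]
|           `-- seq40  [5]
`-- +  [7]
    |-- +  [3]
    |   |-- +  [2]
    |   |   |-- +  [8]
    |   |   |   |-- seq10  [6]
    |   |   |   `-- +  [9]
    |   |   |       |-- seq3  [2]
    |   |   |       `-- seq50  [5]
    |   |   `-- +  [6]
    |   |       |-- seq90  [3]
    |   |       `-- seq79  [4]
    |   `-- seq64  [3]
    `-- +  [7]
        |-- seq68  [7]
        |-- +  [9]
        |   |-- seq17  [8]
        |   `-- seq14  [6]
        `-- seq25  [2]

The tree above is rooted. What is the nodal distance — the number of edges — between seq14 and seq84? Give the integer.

8

The MRCA of seq14 and seq84 is the root of the tree.
From seq14 up to that node: 4 branches. From seq84 up to the same node: 4 branches. Total: 4 + 4 = 8.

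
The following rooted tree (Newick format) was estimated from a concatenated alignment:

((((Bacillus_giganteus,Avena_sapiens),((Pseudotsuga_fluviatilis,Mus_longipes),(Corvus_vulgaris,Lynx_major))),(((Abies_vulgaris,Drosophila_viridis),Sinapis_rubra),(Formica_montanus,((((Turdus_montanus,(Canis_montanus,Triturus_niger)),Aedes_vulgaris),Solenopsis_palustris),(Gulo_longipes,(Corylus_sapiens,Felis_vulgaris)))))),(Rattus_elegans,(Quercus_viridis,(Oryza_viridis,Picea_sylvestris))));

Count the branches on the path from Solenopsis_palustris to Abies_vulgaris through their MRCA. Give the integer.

The MRCA of Solenopsis_palustris and Abies_vulgaris is the node subtending (((Abies_vulgaris,Drosophila_viridis),Sinapis_rubra),(Formica_montanus,((((Turdus_montanus,(Canis_montanus,Triturus_niger)),Aedes_vulgaris),Solenopsis_palustris),(Gulo_longipes,(Corylus_sapiens,Felis_vulgaris))))).
From Solenopsis_palustris up to that node: 4 branches. From Abies_vulgaris up to the same node: 3 branches. Total: 4 + 3 = 7.

7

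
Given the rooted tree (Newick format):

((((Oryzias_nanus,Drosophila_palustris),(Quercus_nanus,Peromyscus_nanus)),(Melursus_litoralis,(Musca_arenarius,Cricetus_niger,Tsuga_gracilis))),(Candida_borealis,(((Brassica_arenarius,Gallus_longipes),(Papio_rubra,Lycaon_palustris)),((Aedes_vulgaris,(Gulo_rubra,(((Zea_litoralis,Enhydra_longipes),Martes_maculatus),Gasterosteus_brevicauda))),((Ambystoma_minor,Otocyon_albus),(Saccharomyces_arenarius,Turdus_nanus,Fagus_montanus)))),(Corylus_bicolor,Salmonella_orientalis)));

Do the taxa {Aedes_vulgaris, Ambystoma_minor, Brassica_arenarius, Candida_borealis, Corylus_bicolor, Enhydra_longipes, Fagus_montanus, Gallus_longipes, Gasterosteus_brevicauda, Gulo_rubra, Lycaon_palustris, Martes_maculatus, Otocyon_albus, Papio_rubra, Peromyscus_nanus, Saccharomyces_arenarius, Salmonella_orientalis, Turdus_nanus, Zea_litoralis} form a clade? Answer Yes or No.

The MRCA of the listed taxa is the root, so the smallest clade containing them is the whole tree.
That clade also contains Cricetus_niger, Drosophila_palustris, Melursus_litoralis, Musca_arenarius, Oryzias_nanus, Quercus_nanus, Tsuga_gracilis, which are not in the proposed group, so the group is not monophyletic.

No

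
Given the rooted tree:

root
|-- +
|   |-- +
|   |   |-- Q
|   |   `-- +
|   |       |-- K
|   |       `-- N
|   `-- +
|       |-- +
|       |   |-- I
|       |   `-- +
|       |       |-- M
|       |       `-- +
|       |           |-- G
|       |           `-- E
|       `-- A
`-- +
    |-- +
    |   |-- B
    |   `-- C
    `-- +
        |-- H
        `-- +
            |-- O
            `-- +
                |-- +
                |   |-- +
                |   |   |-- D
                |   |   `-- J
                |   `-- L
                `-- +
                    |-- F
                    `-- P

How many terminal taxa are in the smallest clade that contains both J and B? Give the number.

The MRCA of J and B is the node subtending ((B,C),(H,(O,(((D,J),L),(F,P))))).
That clade contains 9 terminal taxa: B, C, D, F, H, J, L, O, P.

9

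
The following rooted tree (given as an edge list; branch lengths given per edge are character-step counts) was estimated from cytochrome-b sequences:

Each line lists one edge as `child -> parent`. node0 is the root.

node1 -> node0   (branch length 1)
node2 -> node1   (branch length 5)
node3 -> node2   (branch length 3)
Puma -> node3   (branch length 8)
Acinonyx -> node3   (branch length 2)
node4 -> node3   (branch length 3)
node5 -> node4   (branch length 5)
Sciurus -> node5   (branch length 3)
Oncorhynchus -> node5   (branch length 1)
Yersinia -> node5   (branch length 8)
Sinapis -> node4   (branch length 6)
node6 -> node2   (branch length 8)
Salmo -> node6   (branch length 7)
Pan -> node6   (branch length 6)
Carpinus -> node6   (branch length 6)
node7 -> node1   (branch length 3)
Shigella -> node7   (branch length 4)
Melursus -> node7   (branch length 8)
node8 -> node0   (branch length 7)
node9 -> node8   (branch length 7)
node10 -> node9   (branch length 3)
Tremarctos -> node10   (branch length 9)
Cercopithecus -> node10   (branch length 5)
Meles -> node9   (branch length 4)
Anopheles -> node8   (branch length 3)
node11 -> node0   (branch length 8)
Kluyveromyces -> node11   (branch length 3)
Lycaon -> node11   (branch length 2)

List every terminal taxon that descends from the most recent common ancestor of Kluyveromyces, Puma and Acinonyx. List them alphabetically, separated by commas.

Tracing Kluyveromyces: it sits inside (Kluyveromyces,Lycaon).
Tracing Puma: it sits inside (Puma,Acinonyx,((Sciurus,Oncorhynchus,Yersinia),Sinapis)).
Tracing Acinonyx: it sits inside (Puma,Acinonyx,((Sciurus,Oncorhynchus,Yersinia),Sinapis)).
The smallest clade enclosing all 3 is the whole tree (their MRCA is the root), so the answer is all 17 tips in alphabetical order.

Acinonyx, Anopheles, Carpinus, Cercopithecus, Kluyveromyces, Lycaon, Meles, Melursus, Oncorhynchus, Pan, Puma, Salmo, Sciurus, Shigella, Sinapis, Tremarctos, Yersinia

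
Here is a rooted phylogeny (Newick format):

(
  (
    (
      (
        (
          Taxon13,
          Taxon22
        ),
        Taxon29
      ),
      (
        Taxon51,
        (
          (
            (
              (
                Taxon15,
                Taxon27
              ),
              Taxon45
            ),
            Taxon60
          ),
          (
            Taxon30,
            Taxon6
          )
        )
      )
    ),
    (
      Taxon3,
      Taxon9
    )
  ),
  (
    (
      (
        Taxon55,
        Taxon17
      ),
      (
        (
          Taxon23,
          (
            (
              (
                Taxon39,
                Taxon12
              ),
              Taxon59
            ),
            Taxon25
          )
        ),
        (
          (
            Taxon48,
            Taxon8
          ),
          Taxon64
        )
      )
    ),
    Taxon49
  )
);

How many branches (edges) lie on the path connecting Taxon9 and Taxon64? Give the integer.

The MRCA of Taxon9 and Taxon64 is the root of the tree.
From Taxon9 up to that node: 3 branches. From Taxon64 up to the same node: 5 branches. Total: 3 + 5 = 8.

8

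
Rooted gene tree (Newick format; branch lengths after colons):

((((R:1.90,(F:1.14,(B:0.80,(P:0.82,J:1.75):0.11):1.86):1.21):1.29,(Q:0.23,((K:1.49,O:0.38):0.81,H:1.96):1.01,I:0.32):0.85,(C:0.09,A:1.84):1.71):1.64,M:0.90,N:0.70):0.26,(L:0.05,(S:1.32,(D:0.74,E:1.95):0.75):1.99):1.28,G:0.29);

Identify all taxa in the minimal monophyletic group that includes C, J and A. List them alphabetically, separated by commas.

A, B, C, F, H, I, J, K, O, P, Q, R

Tracing C: it sits inside (C,A).
Tracing J: it sits inside (P,J).
Tracing A: it sits inside (C,A).
The smallest clade enclosing all 3 is ((R,(F,(B,(P,J)))),(Q,((K,O),H),I),(C,A)); the answer is its 12 terminal taxa in alphabetical order.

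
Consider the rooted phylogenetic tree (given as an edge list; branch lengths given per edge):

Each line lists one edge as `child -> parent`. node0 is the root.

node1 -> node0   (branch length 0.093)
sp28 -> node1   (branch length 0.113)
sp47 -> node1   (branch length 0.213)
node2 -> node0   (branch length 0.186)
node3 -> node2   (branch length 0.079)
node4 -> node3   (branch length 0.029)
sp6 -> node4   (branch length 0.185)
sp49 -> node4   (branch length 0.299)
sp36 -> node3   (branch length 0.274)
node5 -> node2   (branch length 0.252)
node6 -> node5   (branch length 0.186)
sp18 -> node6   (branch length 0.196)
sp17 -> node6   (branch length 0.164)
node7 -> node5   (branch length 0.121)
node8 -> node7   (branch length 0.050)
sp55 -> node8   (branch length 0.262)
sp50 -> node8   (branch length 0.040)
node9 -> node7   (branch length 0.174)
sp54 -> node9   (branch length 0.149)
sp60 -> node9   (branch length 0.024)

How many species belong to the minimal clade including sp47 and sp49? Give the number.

The MRCA of sp47 and sp49 is the root, so the clade is the entire tree.
That clade contains 11 terminal taxa: sp17, sp18, sp28, sp36, sp47, sp49, sp50, sp54, sp55, sp6, sp60.

11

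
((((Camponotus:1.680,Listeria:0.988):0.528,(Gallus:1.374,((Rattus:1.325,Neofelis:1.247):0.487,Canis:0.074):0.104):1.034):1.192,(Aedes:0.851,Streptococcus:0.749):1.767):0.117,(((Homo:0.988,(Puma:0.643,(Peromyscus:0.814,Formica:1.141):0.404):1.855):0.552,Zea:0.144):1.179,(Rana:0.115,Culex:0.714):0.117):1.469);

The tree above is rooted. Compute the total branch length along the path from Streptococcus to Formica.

9.233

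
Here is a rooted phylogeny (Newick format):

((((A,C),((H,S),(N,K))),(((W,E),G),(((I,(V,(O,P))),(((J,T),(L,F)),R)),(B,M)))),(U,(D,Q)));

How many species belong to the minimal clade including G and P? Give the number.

14

The MRCA of G and P is the node subtending (((W,E),G),(((I,(V,(O,P))),(((J,T),(L,F)),R)),(B,M))).
That clade contains 14 terminal taxa: B, E, F, G, I, J, L, M, O, P, R, T, V, W.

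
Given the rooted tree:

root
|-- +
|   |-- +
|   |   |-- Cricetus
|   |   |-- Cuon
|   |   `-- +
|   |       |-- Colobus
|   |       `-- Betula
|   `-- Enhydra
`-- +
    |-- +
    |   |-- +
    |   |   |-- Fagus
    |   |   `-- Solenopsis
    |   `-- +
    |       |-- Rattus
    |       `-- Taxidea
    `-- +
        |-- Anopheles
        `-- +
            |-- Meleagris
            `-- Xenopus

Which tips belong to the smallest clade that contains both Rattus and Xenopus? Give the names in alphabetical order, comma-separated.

Tracing Rattus: it sits inside (Rattus,Taxidea).
Tracing Xenopus: it sits inside (Meleagris,Xenopus).
The smallest clade enclosing both is (((Fagus,Solenopsis),(Rattus,Taxidea)),(Anopheles,(Meleagris,Xenopus))); the answer is its 7 terminal taxa in alphabetical order.

Anopheles, Fagus, Meleagris, Rattus, Solenopsis, Taxidea, Xenopus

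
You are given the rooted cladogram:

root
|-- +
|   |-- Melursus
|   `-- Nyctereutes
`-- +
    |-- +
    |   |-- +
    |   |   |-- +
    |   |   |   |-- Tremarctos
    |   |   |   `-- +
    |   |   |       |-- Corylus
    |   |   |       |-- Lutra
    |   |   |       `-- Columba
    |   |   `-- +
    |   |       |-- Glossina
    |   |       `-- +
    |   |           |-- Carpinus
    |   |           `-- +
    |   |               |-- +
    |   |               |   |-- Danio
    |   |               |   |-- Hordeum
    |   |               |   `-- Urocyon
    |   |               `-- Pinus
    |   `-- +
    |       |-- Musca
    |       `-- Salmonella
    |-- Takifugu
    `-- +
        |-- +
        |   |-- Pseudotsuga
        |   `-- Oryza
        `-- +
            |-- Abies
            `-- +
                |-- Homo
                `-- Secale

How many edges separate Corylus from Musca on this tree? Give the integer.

6

The MRCA of Corylus and Musca is the node subtending (((Tremarctos,(Corylus,Lutra,Columba)),(Glossina,(Carpinus,((Danio,Hordeum,Urocyon),Pinus)))),(Musca,Salmonella)).
From Corylus up to that node: 4 branches. From Musca up to the same node: 2 branches. Total: 4 + 2 = 6.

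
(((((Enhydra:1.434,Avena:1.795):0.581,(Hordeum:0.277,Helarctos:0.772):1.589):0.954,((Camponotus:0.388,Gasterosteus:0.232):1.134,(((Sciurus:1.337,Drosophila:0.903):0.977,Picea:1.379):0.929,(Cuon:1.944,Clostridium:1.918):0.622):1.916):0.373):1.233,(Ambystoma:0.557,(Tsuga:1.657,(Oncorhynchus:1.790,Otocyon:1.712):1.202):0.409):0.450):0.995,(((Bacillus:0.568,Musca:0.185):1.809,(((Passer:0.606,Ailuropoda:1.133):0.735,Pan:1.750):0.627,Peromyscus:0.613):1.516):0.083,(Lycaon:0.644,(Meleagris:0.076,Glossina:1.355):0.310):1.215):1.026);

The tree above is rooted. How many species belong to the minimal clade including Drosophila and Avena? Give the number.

11

The MRCA of Drosophila and Avena is the node subtending (((Enhydra,Avena),(Hordeum,Helarctos)),((Camponotus,Gasterosteus),(((Sciurus,Drosophila),Picea),(Cuon,Clostridium)))).
That clade contains 11 terminal taxa: Avena, Camponotus, Clostridium, Cuon, Drosophila, Enhydra, Gasterosteus, Helarctos, Hordeum, Picea, Sciurus.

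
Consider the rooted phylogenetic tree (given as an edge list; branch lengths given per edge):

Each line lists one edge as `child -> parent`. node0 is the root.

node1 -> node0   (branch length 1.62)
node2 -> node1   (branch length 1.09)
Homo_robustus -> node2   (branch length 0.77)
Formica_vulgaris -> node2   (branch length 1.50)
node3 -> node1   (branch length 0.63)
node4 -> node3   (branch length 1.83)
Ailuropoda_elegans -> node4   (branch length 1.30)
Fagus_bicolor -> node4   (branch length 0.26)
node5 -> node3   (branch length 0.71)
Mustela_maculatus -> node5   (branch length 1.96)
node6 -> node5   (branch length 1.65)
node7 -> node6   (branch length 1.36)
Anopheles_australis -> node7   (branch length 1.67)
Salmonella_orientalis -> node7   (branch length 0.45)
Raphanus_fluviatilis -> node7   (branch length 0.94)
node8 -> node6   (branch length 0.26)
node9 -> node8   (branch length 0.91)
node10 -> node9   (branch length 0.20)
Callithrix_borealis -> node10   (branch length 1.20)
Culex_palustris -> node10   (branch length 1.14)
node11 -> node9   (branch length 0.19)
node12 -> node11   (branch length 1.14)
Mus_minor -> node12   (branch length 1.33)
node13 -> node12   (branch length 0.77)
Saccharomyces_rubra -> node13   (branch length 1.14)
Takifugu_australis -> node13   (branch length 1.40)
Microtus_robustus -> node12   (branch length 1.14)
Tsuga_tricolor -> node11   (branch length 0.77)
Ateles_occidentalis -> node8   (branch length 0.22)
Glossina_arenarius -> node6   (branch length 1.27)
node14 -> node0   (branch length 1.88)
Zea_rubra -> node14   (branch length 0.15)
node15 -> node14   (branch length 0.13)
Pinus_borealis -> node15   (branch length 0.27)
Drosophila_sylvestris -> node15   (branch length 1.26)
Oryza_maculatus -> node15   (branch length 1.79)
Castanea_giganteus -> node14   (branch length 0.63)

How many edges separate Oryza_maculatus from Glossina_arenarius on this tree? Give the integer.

8

The MRCA of Oryza_maculatus and Glossina_arenarius is the root of the tree.
From Oryza_maculatus up to that node: 3 branches. From Glossina_arenarius up to the same node: 5 branches. Total: 3 + 5 = 8.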